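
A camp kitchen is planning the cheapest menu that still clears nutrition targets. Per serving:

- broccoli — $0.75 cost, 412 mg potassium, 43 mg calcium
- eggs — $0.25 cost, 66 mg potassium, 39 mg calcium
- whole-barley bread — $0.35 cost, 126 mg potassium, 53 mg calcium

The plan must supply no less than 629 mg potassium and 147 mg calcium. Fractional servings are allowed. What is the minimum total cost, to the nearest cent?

$1.39

Compare the cost at each extreme point of the feasible region.
broccoli only: max(629/412, 147/43) = 3.419 servings → $2.56.
eggs only: max(629/66, 147/39) = 9.53 servings → $2.38.
whole-barley bread only: max(629/126, 147/53) = 4.992 servings → $1.75.
broccoli + eggs with both tight: 1.121 servings and 2.533 servings → $1.47.
broccoli + whole-barley bread with both tight: 0.9024 servings and 2.041 servings → $1.39.
eggs + whole-barley bread: intersection lies outside the first quadrant.
Cheapest feasible corner: $1.39.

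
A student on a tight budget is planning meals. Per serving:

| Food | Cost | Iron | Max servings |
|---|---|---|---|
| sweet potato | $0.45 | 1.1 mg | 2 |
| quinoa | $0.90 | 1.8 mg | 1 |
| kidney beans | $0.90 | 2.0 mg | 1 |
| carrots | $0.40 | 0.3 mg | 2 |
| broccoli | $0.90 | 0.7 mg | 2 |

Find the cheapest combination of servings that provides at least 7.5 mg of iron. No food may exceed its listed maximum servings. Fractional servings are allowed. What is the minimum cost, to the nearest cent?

$4.63

Cost per mg of iron: sweet potato $0.4091, kidney beans $0.4500, quinoa $0.5000, broccoli $1.2857, carrots $1.3333.
Take 2 servings of sweet potato: +2.2 mg iron for $0.90 (total $0.90, still need 5.3 mg).
Take 1 serving of kidney beans: +2.0 mg iron for $0.90 (total $1.80, still need 3.3 mg).
Take 1 serving of quinoa: +1.8 mg iron for $0.90 (total $2.70, still need 1.5 mg).
Take 2 servings of broccoli: +1.4 mg iron for $1.80 (total $4.50, still need 0.1 mg).
Take 0.3333 servings of carrots: +0.1 mg iron for $0.13 (total $4.63, still need 0.0 mg).
Filling from the cheapest source first is optimal under one linear minimum: $4.63.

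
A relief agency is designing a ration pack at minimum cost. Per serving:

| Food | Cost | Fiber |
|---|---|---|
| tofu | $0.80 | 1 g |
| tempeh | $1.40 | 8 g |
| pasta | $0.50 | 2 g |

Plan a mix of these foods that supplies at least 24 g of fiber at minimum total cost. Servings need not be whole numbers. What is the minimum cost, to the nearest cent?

$4.20

Cost per g of fiber: tempeh $0.1750, pasta $0.2500, tofu $0.8000.
With no serving limits, use only tempeh: 24 g / 8 g = 3 servings × $1.40 = $4.20.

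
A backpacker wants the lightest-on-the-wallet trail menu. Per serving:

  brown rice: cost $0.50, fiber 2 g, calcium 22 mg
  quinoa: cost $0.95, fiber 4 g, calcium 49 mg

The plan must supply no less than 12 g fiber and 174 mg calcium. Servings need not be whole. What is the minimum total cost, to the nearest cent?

$3.37

Minimising a linear cost over {fiber ≥ 12, calcium ≥ 174, servings ≥ 0} — the optimum is at a vertex, using one or two foods.
brown rice only: max(12/2, 174/22) = 7.909 servings → $3.95.
quinoa only: max(12/4, 174/49) = 3.551 servings → $3.37.
brown rice + quinoa with both targets exact would need a negative amount; discard.
The minimum over all feasible corners is $3.37.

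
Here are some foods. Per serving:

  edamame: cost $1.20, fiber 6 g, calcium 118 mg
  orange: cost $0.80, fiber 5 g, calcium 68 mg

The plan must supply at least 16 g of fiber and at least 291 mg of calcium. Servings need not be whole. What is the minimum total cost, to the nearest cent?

At the optimum either one food covers both requirements or two foods hit both targets exactly; no other combination can be cheaper.
edamame only: max(16/6, 291/118) = 2.667 servings → $3.20.
orange only: max(16/5, 291/68) = 4.279 servings → $3.42.
edamame + orange with both tight: 2.016 servings and 0.7802 servings → $3.04.
The minimum over all feasible corners is $3.04.

$3.04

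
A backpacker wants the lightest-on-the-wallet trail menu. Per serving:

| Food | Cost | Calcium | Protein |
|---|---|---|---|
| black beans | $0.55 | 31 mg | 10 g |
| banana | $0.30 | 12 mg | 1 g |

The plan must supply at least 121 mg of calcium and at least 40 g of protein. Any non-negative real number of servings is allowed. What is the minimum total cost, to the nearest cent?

$2.20

Two binding constraints pin down two serving amounts, so the optimal mix uses at most two foods. The candidates are each food alone (scaled to the tighter of calcium/protein) and each pair with both constraints tight.
black beans only: max(121/31, 40/10) = 4 servings → $2.20.
banana only: max(121/12, 40/1) = 40 servings → $12.00.
black beans + banana: the both-tight solution has a negative serving — not a feasible corner.
Cheapest feasible corner: $2.20.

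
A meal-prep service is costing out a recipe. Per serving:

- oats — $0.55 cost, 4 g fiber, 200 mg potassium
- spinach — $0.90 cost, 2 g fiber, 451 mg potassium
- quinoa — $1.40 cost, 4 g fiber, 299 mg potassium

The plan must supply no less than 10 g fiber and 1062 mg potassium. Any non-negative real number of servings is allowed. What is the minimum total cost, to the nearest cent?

$2.38

With two linear requirements the optimum uses one or two foods; enumerate the corners.
oats only: max(10/4, 1062/200) = 5.31 servings → $2.92.
spinach only: max(10/2, 1062/451) = 5 servings → $4.50.
quinoa only: max(10/4, 1062/299) = 3.552 servings → $4.97.
oats + spinach with both tight: 1.699 servings and 1.601 servings → $2.38.
oats + quinoa: intersection lies outside the first quadrant.
spinach + quinoa with both tight: 1.043 servings and 1.978 servings → $3.71.
Cheapest feasible corner: $2.38.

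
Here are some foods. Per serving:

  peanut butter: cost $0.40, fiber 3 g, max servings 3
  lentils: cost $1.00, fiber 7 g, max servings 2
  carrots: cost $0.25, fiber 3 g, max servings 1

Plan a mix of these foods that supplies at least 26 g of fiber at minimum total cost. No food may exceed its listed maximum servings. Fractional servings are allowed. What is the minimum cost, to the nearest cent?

$3.45

Cost per g of fiber: carrots $0.0833, peanut butter $0.1333, lentils $0.1429.
Take 1 serving of carrots: +3.0 g fiber for $0.25 (total $0.25, still need 23.0 g).
Take 3 servings of peanut butter: +9.0 g fiber for $1.20 (total $1.45, still need 14.0 g).
Take 2 servings of lentils: +14.0 g fiber for $2.00 (total $3.45, still need 0.0 g).
Filling from the cheapest source first is optimal under one linear minimum: $3.45.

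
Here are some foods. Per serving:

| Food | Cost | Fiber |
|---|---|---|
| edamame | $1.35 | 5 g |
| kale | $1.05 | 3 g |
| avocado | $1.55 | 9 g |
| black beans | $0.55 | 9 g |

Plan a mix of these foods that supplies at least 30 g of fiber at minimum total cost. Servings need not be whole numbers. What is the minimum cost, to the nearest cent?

Cost per g of fiber: black beans $0.0611, avocado $0.1722, edamame $0.2700, kale $0.3500.
With no serving limits, use only black beans: 30 g / 9 g = 3.333 servings × $0.55 = $1.83.

$1.83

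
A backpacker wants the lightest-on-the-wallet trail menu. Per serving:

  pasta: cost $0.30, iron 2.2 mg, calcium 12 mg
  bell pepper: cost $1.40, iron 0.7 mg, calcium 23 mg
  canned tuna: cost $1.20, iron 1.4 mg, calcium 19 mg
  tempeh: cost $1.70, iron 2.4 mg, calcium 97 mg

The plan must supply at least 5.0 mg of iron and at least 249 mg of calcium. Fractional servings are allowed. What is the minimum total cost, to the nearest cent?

$4.36

A basic optimal solution has at most two foods positive. Try each food alone and each pair with both targets met exactly.
pasta only: max(5.0/2.2, 249/12) = 20.75 servings → $6.22.
bell pepper only: max(5.0/0.7, 249/23) = 10.83 servings → $15.16.
canned tuna only: max(5.0/1.4, 249/19) = 13.11 servings → $15.73.
tempeh only: max(5.0/2.4, 249/97) = 2.567 servings → $4.36.
pasta + bell pepper: intersection lies outside the first quadrant.
pasta + canned tuna: the both-tight solution has a negative serving — not a feasible corner.
pasta + tempeh: intersection lies outside the first quadrant.
bell pepper + canned tuna with both targets exact would need a negative amount; discard.
bell pepper + tempeh with both targets exact would need a negative amount; discard.
canned tuna + tempeh: the both-tight solution has a negative serving — not a feasible corner.
Cheapest feasible corner: $4.36.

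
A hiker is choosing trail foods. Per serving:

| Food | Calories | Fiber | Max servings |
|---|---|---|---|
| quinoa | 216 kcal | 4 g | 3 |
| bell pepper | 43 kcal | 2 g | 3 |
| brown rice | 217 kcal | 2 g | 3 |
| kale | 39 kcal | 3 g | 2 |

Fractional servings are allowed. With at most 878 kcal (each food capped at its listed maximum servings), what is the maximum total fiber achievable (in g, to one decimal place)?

24.2 g

Fiber per kcal: kale 0.07692, bell pepper 0.04651, quinoa 0.01852, brown rice 0.009217.
Take 2 servings of kale: uses 78 kcal, +6.0 g fiber (running total 6.0 g).
Take 3 servings of bell pepper: uses 129 kcal, +6.0 g fiber (running total 12.0 g).
Take 3 servings of quinoa: uses 648 kcal, +12.0 g fiber (running total 24.0 g).
Take 0.106 servings of brown rice: uses 23 kcal, +0.2 g fiber (running total 24.2 g).
Filling greedily by fiber-per-kcal is optimal for one linear limit, giving 24.2 g.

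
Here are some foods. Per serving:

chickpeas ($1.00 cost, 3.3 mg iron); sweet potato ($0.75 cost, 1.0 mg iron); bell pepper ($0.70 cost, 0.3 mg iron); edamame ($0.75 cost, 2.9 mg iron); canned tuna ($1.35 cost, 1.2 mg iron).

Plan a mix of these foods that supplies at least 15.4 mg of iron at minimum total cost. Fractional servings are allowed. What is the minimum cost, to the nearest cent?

$3.98

Cost per mg of iron: edamame $0.2586, chickpeas $0.3030, sweet potato $0.7500, canned tuna $1.1250, bell pepper $2.3333.
With no serving limits, use only edamame: 15.4 mg / 2.9 mg = 5.31 servings × $0.75 = $3.98.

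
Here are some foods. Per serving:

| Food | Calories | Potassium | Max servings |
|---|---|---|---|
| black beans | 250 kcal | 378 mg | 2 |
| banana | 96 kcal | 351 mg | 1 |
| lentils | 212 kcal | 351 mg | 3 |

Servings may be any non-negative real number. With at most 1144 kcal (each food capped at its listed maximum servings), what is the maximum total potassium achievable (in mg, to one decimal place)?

Potassium per kcal: banana 3.656, lentils 1.656, black beans 1.512.
Take 1 serving of banana: uses 96 kcal, +351.0 mg potassium (running total 351.0 mg).
Take 3 servings of lentils: uses 636 kcal, +1053.0 mg potassium (running total 1404.0 mg).
Take 1.648 servings of black beans: uses 412 kcal, +622.9 mg potassium (running total 2026.9 mg).
Filling greedily by potassium-per-kcal is optimal for one linear limit, giving 2026.9 mg.

2026.9 mg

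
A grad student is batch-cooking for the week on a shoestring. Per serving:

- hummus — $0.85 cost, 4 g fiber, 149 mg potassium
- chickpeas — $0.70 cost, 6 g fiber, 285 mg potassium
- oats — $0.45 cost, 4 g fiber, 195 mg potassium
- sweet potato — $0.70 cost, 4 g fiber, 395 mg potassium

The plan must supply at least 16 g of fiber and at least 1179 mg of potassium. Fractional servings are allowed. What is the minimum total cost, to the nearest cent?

hummus only: max(16/4, 1179/149) = 7.913 servings → $6.73.
chickpeas only: max(16/6, 1179/285) = 4.137 servings → $2.90.
oats only: max(16/4, 1179/195) = 6.046 servings → $2.72.
sweet potato only: max(16/4, 1179/395) = 4 servings → $2.80.
hummus + chickpeas with both targets exact would need a negative amount; discard.
hummus + oats: the both-tight solution has a negative serving — not a feasible corner.
hummus + sweet potato with both tight: 1.63 servings and 2.37 servings → $3.04.
chickpeas + oats: intersection lies outside the first quadrant.
chickpeas + sweet potato with both tight: 1.304 servings and 2.044 servings → $2.34.
oats + sweet potato with both tight: 2.005 servings and 1.995 servings → $2.30.
The minimum over all feasible corners is $2.30.

$2.30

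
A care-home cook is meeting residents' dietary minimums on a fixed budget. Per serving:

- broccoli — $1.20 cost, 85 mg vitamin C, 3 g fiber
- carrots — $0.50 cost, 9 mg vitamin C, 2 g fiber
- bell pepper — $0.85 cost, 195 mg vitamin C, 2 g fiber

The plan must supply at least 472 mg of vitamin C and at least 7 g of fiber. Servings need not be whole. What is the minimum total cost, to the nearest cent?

$2.58

The cheapest plan sits at a corner of the feasible region — with two constraints it uses at most two foods.
broccoli only: max(472/85, 7/3) = 5.553 servings → $6.66.
carrots only: max(472/9, 7/2) = 52.44 servings → $26.22.
bell pepper only: max(472/195, 7/2) = 3.5 servings → $2.98.
broccoli + carrots: the both-tight solution has a negative serving — not a feasible corner.
broccoli + bell pepper with both tight: 1.014 servings and 1.978 servings → $2.90.
carrots + bell pepper with both tight: 1.132 servings and 2.368 servings → $2.58.
So the least-cost plan costs $2.58.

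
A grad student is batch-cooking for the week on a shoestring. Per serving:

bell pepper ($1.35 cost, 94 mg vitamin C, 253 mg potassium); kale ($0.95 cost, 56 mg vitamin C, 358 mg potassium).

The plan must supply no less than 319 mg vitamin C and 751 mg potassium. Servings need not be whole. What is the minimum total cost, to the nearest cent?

bell pepper only: max(319/94, 751/253) = 3.394 servings → $4.58.
kale only: max(319/56, 751/358) = 5.696 servings → $5.41.
bell pepper + kale with both targets exact would need a negative amount; discard.
The minimum over all feasible corners is $4.58.

$4.58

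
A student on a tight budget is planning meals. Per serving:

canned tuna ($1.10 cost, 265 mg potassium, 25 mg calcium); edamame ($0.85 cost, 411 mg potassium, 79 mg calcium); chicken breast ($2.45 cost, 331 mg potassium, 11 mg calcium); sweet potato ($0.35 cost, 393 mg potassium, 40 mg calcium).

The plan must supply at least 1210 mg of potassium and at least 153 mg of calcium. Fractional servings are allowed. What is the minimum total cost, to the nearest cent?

With two linear requirements the optimum uses one or two foods; enumerate the corners.
canned tuna only: max(1210/265, 153/25) = 6.12 servings → $6.73.
edamame only: max(1210/411, 153/79) = 2.944 servings → $2.50.
chicken breast only: max(1210/331, 153/11) = 13.91 servings → $34.08.
sweet potato only: max(1210/393, 153/40) = 3.825 servings → $1.34.
canned tuna + edamame with both tight: 3.068 servings and 0.9658 servings → $4.20.
canned tuna + chicken breast: intersection lies outside the first quadrant.
canned tuna + sweet potato: the both-tight solution has a negative serving — not a feasible corner.
edamame + chicken breast with both tight: 1.726 servings and 1.512 servings → $5.17.
edamame + sweet potato with both tight: 0.803 servings and 2.239 servings → $1.47.
chicken breast + sweet potato: the both-tight solution has a negative serving — not a feasible corner.
Cheapest feasible corner: $1.34.

$1.34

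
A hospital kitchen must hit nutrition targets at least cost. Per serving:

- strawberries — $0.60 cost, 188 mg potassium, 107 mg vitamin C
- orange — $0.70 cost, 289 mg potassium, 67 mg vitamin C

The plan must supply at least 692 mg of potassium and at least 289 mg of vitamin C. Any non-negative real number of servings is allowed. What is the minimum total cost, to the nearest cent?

Two binding constraints pin down two serving amounts, so the optimal mix uses at most two foods. The candidates are each food alone (scaled to the tighter of potassium/vitamin C) and each pair with both constraints tight.
strawberries only: max(692/188, 289/107) = 3.681 servings → $2.21.
orange only: max(692/289, 289/67) = 4.313 servings → $3.02.
strawberries + orange with both tight: 2.027 servings and 1.076 servings → $1.97.
Cheapest feasible corner: $1.97.

$1.97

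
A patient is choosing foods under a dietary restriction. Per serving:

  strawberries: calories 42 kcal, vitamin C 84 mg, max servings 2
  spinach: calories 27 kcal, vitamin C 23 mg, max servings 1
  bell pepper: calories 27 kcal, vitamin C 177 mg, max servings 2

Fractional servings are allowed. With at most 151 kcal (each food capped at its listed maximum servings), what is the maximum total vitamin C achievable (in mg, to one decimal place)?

533.1 mg

Vitamin C per kcal: bell pepper 6.556, strawberries 2, spinach 0.8519.
Take 2 servings of bell pepper: uses 54 kcal, +354.0 mg vitamin C (running total 354.0 mg).
Take 2 servings of strawberries: uses 84 kcal, +168.0 mg vitamin C (running total 522.0 mg).
Take 0.4815 servings of spinach: uses 13 kcal, +11.1 mg vitamin C (running total 533.1 mg).
Filling greedily by vitamin C-per-kcal is optimal for one linear limit, giving 533.1 mg.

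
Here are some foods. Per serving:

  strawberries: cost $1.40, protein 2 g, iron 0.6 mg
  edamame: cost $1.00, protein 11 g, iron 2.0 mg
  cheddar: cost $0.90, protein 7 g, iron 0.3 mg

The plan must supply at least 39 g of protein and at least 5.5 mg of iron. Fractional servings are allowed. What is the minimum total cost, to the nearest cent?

$3.55

strawberries only: max(39/2, 5.5/0.6) = 19.5 servings → $27.30.
edamame only: max(39/11, 5.5/2.0) = 3.545 servings → $3.55.
cheddar only: max(39/7, 5.5/0.3) = 18.33 servings → $16.50.
strawberries + edamame with both targets exact would need a negative amount; discard.
strawberries + cheddar with both tight: 7.444 servings and 3.444 servings → $13.52.
edamame + cheddar with both tight: 2.505 servings and 1.636 servings → $3.98.
Cheapest feasible corner: $3.55.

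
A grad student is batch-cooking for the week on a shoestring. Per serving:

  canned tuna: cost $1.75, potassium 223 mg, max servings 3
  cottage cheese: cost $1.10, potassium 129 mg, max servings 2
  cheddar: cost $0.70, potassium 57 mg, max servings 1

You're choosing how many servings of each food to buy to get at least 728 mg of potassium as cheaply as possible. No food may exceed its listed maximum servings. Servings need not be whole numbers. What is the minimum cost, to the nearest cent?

$5.75

Cost per mg of potassium: canned tuna $0.0078, cottage cheese $0.0085, cheddar $0.0123.
Take 3 servings of canned tuna: +669.0 mg potassium for $5.25 (total $5.25, still need 59.0 mg).
Take 0.4574 servings of cottage cheese: +59.0 mg potassium for $0.50 (total $5.75, still need 0.0 mg).
Greedy by cheapest-per-mg is optimal for a single linear constraint, so the minimum cost is $5.75.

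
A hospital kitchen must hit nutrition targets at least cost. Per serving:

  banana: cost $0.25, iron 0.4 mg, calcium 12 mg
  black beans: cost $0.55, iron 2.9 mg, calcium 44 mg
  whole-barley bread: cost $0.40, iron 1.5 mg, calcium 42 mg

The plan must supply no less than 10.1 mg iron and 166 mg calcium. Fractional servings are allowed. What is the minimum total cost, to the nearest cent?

For a min-cost LP with two ≥-constraints, a basic feasible solution has at most two positive variables.
banana only: max(10.1/0.4, 166/12) = 25.25 servings → $6.31.
black beans only: max(10.1/2.9, 166/44) = 3.773 servings → $2.08.
whole-barley bread only: max(10.1/1.5, 166/42) = 6.733 servings → $2.69.
banana + black beans with both tight: 2.151 servings and 3.186 servings → $2.29.
banana + whole-barley bread: intersection lies outside the first quadrant.
black beans + whole-barley bread with both tight: 3.14 servings and 0.6631 servings → $1.99.
So the least-cost plan costs $1.99.

$1.99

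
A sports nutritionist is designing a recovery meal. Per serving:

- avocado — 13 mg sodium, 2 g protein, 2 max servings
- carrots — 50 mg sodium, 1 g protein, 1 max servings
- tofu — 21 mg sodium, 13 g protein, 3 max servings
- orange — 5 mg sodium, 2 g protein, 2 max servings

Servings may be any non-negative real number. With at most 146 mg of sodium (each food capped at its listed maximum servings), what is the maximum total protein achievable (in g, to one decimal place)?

Protein per mg sodium: tofu 0.619, orange 0.4, avocado 0.1538, carrots 0.02.
Take 3 servings of tofu: uses 63 mg sodium, +39.0 g protein (running total 39.0 g).
Take 2 servings of orange: uses 10 mg sodium, +4.0 g protein (running total 43.0 g).
Take 2 servings of avocado: uses 26 mg sodium, +4.0 g protein (running total 47.0 g).
Take 0.94 servings of carrots: uses 47 mg sodium, +0.9 g protein (running total 47.9 g).
Greedy by best ratio exhausts the sodium allowance optimally: 47.9 g.

47.9 g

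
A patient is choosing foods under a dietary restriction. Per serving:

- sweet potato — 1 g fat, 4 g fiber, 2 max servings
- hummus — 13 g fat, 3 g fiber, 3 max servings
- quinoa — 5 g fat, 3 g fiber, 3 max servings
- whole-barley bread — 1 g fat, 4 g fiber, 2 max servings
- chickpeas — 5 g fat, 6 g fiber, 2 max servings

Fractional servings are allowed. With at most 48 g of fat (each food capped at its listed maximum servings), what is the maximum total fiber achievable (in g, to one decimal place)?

Fiber per g fat: sweet potato 4, whole-barley bread 4, chickpeas 1.2, quinoa 0.6, hummus 0.2308.
Take 2 servings of sweet potato: uses 2 g fat, +8.0 g fiber (running total 8.0 g).
Take 2 servings of whole-barley bread: uses 2 g fat, +8.0 g fiber (running total 16.0 g).
Take 2 servings of chickpeas: uses 10 g fat, +12.0 g fiber (running total 28.0 g).
Take 3 servings of quinoa: uses 15 g fat, +9.0 g fiber (running total 37.0 g).
Take 1.462 servings of hummus: uses 19 g fat, +4.4 g fiber (running total 41.4 g).
Filling greedily by fiber-per-g fat is optimal for one linear limit, giving 41.4 g.

41.4 g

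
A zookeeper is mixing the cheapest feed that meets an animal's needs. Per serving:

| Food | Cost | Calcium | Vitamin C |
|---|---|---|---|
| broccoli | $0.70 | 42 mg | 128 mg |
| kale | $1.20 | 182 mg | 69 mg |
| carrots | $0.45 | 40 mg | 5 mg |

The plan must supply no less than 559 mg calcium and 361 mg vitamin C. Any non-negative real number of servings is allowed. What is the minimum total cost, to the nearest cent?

$4.25

broccoli only: max(559/42, 361/128) = 13.31 servings → $9.32.
kale only: max(559/182, 361/69) = 5.232 servings → $6.28.
carrots only: max(559/40, 361/5) = 72.2 servings → $32.49.
broccoli + kale with both tight: 1.33 servings and 2.764 servings → $4.25.
broccoli + carrots with both tight: 2.372 servings and 11.48 servings → $6.83.
kale + carrots: the both-tight solution has a negative serving — not a feasible corner.
The minimum over all feasible corners is $4.25.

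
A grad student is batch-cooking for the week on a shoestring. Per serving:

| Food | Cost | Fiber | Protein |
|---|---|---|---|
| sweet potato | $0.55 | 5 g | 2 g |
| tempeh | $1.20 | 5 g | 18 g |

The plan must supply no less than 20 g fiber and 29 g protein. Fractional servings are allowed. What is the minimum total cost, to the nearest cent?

This is a tiny linear program; its minimum lies at a vertex of the feasible set. List the vertices and price them.
sweet potato only: max(20/5, 29/2) = 14.5 servings → $7.97.
tempeh only: max(20/5, 29/18) = 4 servings → $4.80.
sweet potato + tempeh with both tight: 2.688 servings and 1.312 servings → $3.05.
So the least-cost plan costs $3.05.

$3.05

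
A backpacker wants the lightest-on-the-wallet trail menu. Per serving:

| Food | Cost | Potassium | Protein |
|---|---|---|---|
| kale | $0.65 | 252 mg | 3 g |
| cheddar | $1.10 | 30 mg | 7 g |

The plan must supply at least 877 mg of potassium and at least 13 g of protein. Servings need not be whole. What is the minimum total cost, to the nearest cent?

$2.66

Compare the cost at each extreme point of the feasible region.
kale only: max(877/252, 13/3) = 4.333 servings → $2.82.
cheddar only: max(877/30, 13/7) = 29.23 servings → $32.16.
kale + cheddar with both tight: 3.434 servings and 0.3853 servings → $2.66.
So the least-cost plan costs $2.66.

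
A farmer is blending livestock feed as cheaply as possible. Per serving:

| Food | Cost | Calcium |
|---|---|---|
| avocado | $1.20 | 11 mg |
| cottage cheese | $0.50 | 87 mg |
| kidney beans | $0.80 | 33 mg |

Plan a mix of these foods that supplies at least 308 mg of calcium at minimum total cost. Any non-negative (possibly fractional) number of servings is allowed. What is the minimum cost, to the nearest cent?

$1.77

Cost per mg of calcium: cottage cheese $0.0057, kidney beans $0.0242, avocado $0.1091.
With no serving limits, use only cottage cheese: 308 mg / 87 mg = 3.54 servings × $0.50 = $1.77.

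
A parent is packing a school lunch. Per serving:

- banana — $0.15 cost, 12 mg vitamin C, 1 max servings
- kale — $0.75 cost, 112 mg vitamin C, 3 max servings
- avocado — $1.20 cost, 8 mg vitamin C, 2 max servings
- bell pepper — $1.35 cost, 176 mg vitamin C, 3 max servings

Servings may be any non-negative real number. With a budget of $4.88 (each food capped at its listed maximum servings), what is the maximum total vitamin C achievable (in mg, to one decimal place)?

Vitamin C per dollar: kale 149.3, bell pepper 130.4, banana 80, avocado 6.667.
Take 3 servings of kale: spends $2.25, +336.0 mg vitamin C (running total 336.0 mg).
Take 1.948 servings of bell pepper: spends $2.63, +342.9 mg vitamin C (running total 678.9 mg).
Filling greedily by vitamin C-per-dollar is optimal for one linear limit, giving 678.9 mg.

678.9 mg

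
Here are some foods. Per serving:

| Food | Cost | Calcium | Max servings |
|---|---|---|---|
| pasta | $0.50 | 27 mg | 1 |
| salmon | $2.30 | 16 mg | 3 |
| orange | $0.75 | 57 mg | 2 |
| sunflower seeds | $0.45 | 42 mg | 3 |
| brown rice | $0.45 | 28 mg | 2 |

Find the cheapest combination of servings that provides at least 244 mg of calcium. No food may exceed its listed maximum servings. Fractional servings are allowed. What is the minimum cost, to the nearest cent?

Cost per mg of calcium: sunflower seeds $0.0107, orange $0.0132, brown rice $0.0161, pasta $0.0185, salmon $0.1437.
Take 3 servings of sunflower seeds: +126.0 mg calcium for $1.35 (total $1.35, still need 118.0 mg).
Take 2 servings of orange: +114.0 mg calcium for $1.50 (total $2.85, still need 4.0 mg).
Take 0.1429 servings of brown rice: +4.0 mg calcium for $0.06 (total $2.91, still need 0.0 mg).
Greedy by cheapest-per-mg is optimal for a single linear constraint, so the minimum cost is $2.91.

$2.91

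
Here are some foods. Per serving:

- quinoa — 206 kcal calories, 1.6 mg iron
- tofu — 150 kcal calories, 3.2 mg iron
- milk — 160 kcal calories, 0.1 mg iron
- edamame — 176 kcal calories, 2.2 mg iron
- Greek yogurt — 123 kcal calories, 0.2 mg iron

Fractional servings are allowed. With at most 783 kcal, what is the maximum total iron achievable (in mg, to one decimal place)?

Iron per kcal: tofu 0.02133, edamame 0.0125, quinoa 0.007767, Greek yogurt 0.001626, milk 0.000625.
With no serving limits, spend the whole calories allowance on tofu: 783 kcal / 150 kcal × 3.2 mg = 16.7 mg.

16.7 mg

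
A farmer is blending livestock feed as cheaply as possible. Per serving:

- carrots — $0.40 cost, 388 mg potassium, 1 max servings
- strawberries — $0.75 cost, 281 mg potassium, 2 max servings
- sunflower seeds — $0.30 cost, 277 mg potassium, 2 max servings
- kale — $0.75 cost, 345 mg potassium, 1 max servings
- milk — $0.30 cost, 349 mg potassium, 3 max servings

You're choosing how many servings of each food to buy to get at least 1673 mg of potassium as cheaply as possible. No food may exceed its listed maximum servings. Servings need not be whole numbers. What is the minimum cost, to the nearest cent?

Cost per mg of potassium: milk $0.0009, carrots $0.0010, sunflower seeds $0.0011, kale $0.0022, strawberries $0.0027.
Take 3 servings of milk: +1047.0 mg potassium for $0.90 (total $0.90, still need 626.0 mg).
Take 1 serving of carrots: +388.0 mg potassium for $0.40 (total $1.30, still need 238.0 mg).
Take 0.8592 servings of sunflower seeds: +238.0 mg potassium for $0.26 (total $1.56, still need 0.0 mg).
Greedy by cheapest-per-mg is optimal for a single linear constraint, so the minimum cost is $1.56.

$1.56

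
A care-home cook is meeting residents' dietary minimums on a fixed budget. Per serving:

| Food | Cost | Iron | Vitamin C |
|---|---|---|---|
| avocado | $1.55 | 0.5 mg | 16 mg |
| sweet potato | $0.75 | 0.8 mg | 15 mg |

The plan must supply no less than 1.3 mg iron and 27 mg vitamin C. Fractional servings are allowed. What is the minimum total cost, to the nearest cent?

Check every corner: each single food scaled to meet both minima, and each pair solved so both constraints bind.
avocado only: max(1.3/0.5, 27/16) = 2.6 servings → $4.03.
sweet potato only: max(1.3/0.8, 27/15) = 1.8 servings → $1.35.
avocado + sweet potato with both tight: 0.3962 servings and 1.377 servings → $1.65.
Cheapest feasible corner: $1.35.

$1.35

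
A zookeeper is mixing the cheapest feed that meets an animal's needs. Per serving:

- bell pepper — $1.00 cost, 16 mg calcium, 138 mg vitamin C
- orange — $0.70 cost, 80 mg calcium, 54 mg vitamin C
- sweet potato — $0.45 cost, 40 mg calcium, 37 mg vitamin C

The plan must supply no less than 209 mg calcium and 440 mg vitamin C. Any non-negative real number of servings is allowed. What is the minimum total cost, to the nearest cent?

bell pepper only: max(209/16, 440/138) = 13.06 servings → $13.06.
orange only: max(209/80, 440/54) = 8.148 servings → $5.70.
sweet potato only: max(209/40, 440/37) = 11.89 servings → $5.35.
bell pepper + orange with both tight: 2.35 servings and 2.142 servings → $3.85.
bell pepper + sweet potato with both tight: 2.002 servings and 4.424 servings → $3.99.
orange + sweet potato: intersection lies outside the first quadrant.
Cheapest feasible corner: $3.85.

$3.85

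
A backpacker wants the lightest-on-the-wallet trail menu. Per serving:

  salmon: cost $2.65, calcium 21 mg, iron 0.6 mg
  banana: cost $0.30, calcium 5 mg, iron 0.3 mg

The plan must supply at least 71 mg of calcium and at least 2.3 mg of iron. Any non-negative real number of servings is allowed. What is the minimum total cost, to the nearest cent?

$4.26

An LP optimum is at a vertex; with two nutrient constraints at most two foods are used. Check each candidate.
salmon only: max(71/21, 2.3/0.6) = 3.833 servings → $10.16.
banana only: max(71/5, 2.3/0.3) = 14.2 servings → $4.26.
salmon + banana with both tight: 2.97 servings and 1.727 servings → $8.39.
So the least-cost plan costs $4.26.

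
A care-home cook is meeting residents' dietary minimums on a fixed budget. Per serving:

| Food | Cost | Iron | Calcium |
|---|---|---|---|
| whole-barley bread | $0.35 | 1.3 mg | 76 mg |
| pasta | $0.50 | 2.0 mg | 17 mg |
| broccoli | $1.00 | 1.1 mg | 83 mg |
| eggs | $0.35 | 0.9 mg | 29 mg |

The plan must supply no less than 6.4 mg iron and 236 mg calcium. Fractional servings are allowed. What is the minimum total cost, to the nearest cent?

For a min-cost LP with two ≥-constraints, a basic feasible solution has at most two positive variables.
whole-barley bread only: max(6.4/1.3, 236/76) = 4.923 servings → $1.72.
pasta only: max(6.4/2.0, 236/17) = 13.88 servings → $6.94.
broccoli only: max(6.4/1.1, 236/83) = 5.818 servings → $5.82.
eggs only: max(6.4/0.9, 236/29) = 8.138 servings → $2.85.
whole-barley bread + pasta with both tight: 2.796 servings and 1.383 servings → $1.67.
whole-barley bread + broccoli with both targets exact would need a negative amount; discard.
whole-barley bread + eggs with both tight: 0.873 servings and 5.85 servings → $2.35.
pasta + broccoli with both tight: 1.844 servings and 2.466 servings → $3.39.
pasta + eggs: the both-tight solution has a negative serving — not a feasible corner.
broccoli + eggs with both tight: 0.6262 servings and 6.346 servings → $2.85.
Cheapest feasible corner: $1.67.

$1.67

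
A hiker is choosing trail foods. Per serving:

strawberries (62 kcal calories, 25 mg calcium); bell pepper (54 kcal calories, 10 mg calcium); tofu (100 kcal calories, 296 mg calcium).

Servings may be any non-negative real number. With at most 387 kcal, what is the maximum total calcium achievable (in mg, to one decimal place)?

1145.5 mg

Calcium per kcal: tofu 2.96, strawberries 0.4032, bell pepper 0.1852.
With no serving limits, spend the whole calories allowance on tofu: 387 kcal / 100 kcal × 296 mg = 1145.5 mg.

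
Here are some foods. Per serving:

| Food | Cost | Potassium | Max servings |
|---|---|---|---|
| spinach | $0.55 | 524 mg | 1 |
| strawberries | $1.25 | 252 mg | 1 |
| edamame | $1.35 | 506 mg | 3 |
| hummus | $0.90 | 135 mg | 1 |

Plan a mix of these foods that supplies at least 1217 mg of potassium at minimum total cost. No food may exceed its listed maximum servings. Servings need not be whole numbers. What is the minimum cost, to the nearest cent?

$2.40

Cost per mg of potassium: spinach $0.0010, edamame $0.0027, strawberries $0.0050, hummus $0.0067.
Take 1 serving of spinach: +524.0 mg potassium for $0.55 (total $0.55, still need 693.0 mg).
Take 1.37 servings of edamame: +693.0 mg potassium for $1.85 (total $2.40, still need 0.0 mg).
Greedy by cheapest-per-mg is optimal for a single linear constraint, so the minimum cost is $2.40.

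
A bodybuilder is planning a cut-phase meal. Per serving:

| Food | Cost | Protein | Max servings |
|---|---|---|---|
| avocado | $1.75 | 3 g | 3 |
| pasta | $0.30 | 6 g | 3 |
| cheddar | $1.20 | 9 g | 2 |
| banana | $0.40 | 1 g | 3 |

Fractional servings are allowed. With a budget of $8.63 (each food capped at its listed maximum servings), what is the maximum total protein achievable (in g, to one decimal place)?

Protein per dollar: pasta 20, cheddar 7.5, banana 2.5, avocado 1.714.
Take 3 servings of pasta: spends $0.90, +18.0 g protein (running total 18.0 g).
Take 2 servings of cheddar: spends $2.40, +18.0 g protein (running total 36.0 g).
Take 3 servings of banana: spends $1.20, +3.0 g protein (running total 39.0 g).
Take 2.36 servings of avocado: spends $4.13, +7.1 g protein (running total 46.1 g).
Greedy by best ratio exhausts the cost allowance optimally: 46.1 g.

46.1 g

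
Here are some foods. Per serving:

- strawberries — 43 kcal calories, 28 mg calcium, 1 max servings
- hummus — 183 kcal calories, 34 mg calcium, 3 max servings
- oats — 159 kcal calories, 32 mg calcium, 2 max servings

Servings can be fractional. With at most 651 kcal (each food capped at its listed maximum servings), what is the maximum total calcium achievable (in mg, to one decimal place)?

Calcium per kcal: strawberries 0.6512, oats 0.2013, hummus 0.1858.
Take 1 serving of strawberries: uses 43 kcal, +28.0 mg calcium (running total 28.0 mg).
Take 2 servings of oats: uses 318 kcal, +64.0 mg calcium (running total 92.0 mg).
Take 1.585 servings of hummus: uses 290 kcal, +53.9 mg calcium (running total 145.9 mg).
Greedy by best ratio exhausts the calories allowance optimally: 145.9 mg.

145.9 mg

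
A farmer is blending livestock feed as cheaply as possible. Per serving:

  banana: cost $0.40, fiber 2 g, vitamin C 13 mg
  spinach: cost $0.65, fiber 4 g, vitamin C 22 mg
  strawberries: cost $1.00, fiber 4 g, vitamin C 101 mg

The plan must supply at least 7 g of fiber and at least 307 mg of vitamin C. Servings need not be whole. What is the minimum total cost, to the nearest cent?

banana only: max(7/2, 307/13) = 23.62 servings → $9.45.
spinach only: max(7/4, 307/22) = 13.95 servings → $9.07.
strawberries only: max(7/4, 307/101) = 3.04 servings → $3.04.
banana + spinach: the both-tight solution has a negative serving — not a feasible corner.
banana + strawberries: intersection lies outside the first quadrant.
spinach + strawberries: intersection lies outside the first quadrant.
The minimum over all feasible corners is $3.04.

$3.04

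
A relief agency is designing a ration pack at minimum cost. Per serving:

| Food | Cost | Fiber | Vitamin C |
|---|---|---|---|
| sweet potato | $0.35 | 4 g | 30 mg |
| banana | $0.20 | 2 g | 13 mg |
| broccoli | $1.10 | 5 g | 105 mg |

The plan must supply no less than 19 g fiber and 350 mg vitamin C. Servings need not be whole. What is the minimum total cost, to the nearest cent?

$3.70

An LP optimum is at a vertex; with two nutrient constraints at most two foods are used. Check each candidate.
sweet potato only: max(19/4, 350/30) = 11.67 servings → $4.08.
banana only: max(19/2, 350/13) = 26.92 servings → $5.38.
broccoli only: max(19/5, 350/105) = 3.8 servings → $4.18.
sweet potato + banana with both targets exact would need a negative amount; discard.
sweet potato + broccoli with both tight: 0.9074 servings and 3.074 servings → $3.70.
banana + broccoli with both tight: 1.69 servings and 3.124 servings → $3.77.
So the least-cost plan costs $3.70.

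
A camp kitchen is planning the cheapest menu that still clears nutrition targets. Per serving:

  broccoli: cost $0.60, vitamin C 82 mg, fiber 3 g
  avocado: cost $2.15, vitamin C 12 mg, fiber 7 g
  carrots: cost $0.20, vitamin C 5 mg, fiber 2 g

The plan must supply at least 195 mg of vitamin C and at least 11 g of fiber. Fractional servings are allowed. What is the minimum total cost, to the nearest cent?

$1.77

Compare the cost at each extreme point of the feasible region.
broccoli only: max(195/82, 11/3) = 3.667 servings → $2.20.
avocado only: max(195/12, 11/7) = 16.25 servings → $34.94.
carrots only: max(195/5, 11/2) = 39 servings → $7.80.
broccoli + avocado with both tight: 2.292 servings and 0.5892 servings → $2.64.
broccoli + carrots with both tight: 2.248 servings and 2.128 servings → $1.77.
avocado + carrots: the both-tight solution has a negative serving — not a feasible corner.
So the least-cost plan costs $1.77.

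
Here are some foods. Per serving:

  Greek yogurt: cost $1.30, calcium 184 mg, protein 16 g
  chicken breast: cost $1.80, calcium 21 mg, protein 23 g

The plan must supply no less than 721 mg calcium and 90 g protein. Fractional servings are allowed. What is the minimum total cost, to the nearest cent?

With two linear requirements the optimum uses one or two foods; enumerate the corners.
Greek yogurt only: max(721/184, 90/16) = 5.625 servings → $7.31.
chicken breast only: max(721/21, 90/23) = 34.33 servings → $61.80.
Greek yogurt + chicken breast with both tight: 3.771 servings and 1.29 servings → $7.22.
The minimum over all feasible corners is $7.22.

$7.22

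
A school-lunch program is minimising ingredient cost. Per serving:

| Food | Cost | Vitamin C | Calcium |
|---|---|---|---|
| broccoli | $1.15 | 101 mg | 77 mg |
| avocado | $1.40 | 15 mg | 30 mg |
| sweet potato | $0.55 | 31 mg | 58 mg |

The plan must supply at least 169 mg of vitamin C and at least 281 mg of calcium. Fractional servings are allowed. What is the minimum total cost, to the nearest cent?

$2.80

broccoli only: max(169/101, 281/77) = 3.649 servings → $4.20.
avocado only: max(169/15, 281/30) = 11.27 servings → $15.77.
sweet potato only: max(169/31, 281/58) = 5.452 servings → $3.00.
broccoli + avocado with both tight: 0.456 servings and 8.196 servings → $12.00.
broccoli + sweet potato with both tight: 0.3143 servings and 4.428 servings → $2.80.
avocado + sweet potato with both targets exact would need a negative amount; discard.
So the least-cost plan costs $2.80.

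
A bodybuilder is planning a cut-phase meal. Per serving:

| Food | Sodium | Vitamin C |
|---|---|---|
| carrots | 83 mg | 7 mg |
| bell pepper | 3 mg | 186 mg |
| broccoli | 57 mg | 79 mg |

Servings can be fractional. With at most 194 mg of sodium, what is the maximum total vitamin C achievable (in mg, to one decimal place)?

Vitamin C per mg sodium: bell pepper 62, broccoli 1.386, carrots 0.08434.
With no serving limits, spend the whole sodium allowance on bell pepper: 194 mg / 3 mg × 186 mg = 12028.0 mg.

12028.0 mg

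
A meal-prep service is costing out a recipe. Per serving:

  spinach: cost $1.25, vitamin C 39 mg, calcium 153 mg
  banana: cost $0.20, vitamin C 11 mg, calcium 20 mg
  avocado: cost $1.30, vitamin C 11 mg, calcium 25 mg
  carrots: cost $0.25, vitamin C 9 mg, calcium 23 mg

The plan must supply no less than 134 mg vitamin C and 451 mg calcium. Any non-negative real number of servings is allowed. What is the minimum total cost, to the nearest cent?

$3.80

The cheapest plan sits at a corner of the feasible region — with two constraints it uses at most two foods.
spinach only: max(134/39, 451/153) = 3.436 servings → $4.29.
banana only: max(134/11, 451/20) = 22.55 servings → $4.51.
avocado only: max(134/11, 451/25) = 18.04 servings → $23.45.
carrots only: max(134/9, 451/23) = 19.61 servings → $4.90.
spinach + banana with both tight: 2.526 servings and 3.226 servings → $3.80.
spinach + avocado with both tight: 2.275 servings and 4.114 servings → $8.19.
spinach + carrots with both tight: 2.035 servings and 6.069 servings → $4.06.
banana + avocado with both targets exact would need a negative amount; discard.
banana + carrots with both targets exact would need a negative amount; discard.
avocado + carrots: the both-tight solution has a negative serving — not a feasible corner.
The minimum over all feasible corners is $3.80.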